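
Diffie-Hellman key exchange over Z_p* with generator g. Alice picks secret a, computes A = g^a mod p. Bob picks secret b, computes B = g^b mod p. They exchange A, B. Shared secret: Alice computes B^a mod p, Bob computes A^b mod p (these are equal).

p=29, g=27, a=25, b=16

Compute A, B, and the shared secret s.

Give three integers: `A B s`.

A = 27^25 mod 29  (bits of 25 = 11001)
  bit 0 = 1: r = r^2 * 27 mod 29 = 1^2 * 27 = 1*27 = 27
  bit 1 = 1: r = r^2 * 27 mod 29 = 27^2 * 27 = 4*27 = 21
  bit 2 = 0: r = r^2 mod 29 = 21^2 = 6
  bit 3 = 0: r = r^2 mod 29 = 6^2 = 7
  bit 4 = 1: r = r^2 * 27 mod 29 = 7^2 * 27 = 20*27 = 18
  -> A = 18
B = 27^16 mod 29  (bits of 16 = 10000)
  bit 0 = 1: r = r^2 * 27 mod 29 = 1^2 * 27 = 1*27 = 27
  bit 1 = 0: r = r^2 mod 29 = 27^2 = 4
  bit 2 = 0: r = r^2 mod 29 = 4^2 = 16
  bit 3 = 0: r = r^2 mod 29 = 16^2 = 24
  bit 4 = 0: r = r^2 mod 29 = 24^2 = 25
  -> B = 25
s = B^a = 25^25 mod 29  (bits of 25 = 11001)
  bit 0 = 1: r = r^2 * 25 mod 29 = 1^2 * 25 = 1*25 = 25
  bit 1 = 1: r = r^2 * 25 mod 29 = 25^2 * 25 = 16*25 = 23
  bit 2 = 0: r = r^2 mod 29 = 23^2 = 7
  bit 3 = 0: r = r^2 mod 29 = 7^2 = 20
  bit 4 = 1: r = r^2 * 25 mod 29 = 20^2 * 25 = 23*25 = 24
  -> s = B^a = 24

Answer: 18 25 24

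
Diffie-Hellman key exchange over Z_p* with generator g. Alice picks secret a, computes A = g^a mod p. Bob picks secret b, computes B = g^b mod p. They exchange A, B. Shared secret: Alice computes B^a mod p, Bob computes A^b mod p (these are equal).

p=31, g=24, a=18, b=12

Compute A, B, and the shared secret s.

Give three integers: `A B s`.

Answer: 2 16 4

Derivation:
A = 24^18 mod 31  (bits of 18 = 10010)
  bit 0 = 1: r = r^2 * 24 mod 31 = 1^2 * 24 = 1*24 = 24
  bit 1 = 0: r = r^2 mod 31 = 24^2 = 18
  bit 2 = 0: r = r^2 mod 31 = 18^2 = 14
  bit 3 = 1: r = r^2 * 24 mod 31 = 14^2 * 24 = 10*24 = 23
  bit 4 = 0: r = r^2 mod 31 = 23^2 = 2
  -> A = 2
B = 24^12 mod 31  (bits of 12 = 1100)
  bit 0 = 1: r = r^2 * 24 mod 31 = 1^2 * 24 = 1*24 = 24
  bit 1 = 1: r = r^2 * 24 mod 31 = 24^2 * 24 = 18*24 = 29
  bit 2 = 0: r = r^2 mod 31 = 29^2 = 4
  bit 3 = 0: r = r^2 mod 31 = 4^2 = 16
  -> B = 16
s = B^a = 16^18 mod 31  (bits of 18 = 10010)
  bit 0 = 1: r = r^2 * 16 mod 31 = 1^2 * 16 = 1*16 = 16
  bit 1 = 0: r = r^2 mod 31 = 16^2 = 8
  bit 2 = 0: r = r^2 mod 31 = 8^2 = 2
  bit 3 = 1: r = r^2 * 16 mod 31 = 2^2 * 16 = 4*16 = 2
  bit 4 = 0: r = r^2 mod 31 = 2^2 = 4
  -> s = B^a = 4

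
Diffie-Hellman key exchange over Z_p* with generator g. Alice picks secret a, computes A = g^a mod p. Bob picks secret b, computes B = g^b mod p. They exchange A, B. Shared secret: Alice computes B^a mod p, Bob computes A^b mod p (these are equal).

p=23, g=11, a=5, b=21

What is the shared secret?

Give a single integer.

Answer: 14

Derivation:
A = 11^5 mod 23  (bits of 5 = 101)
  bit 0 = 1: r = r^2 * 11 mod 23 = 1^2 * 11 = 1*11 = 11
  bit 1 = 0: r = r^2 mod 23 = 11^2 = 6
  bit 2 = 1: r = r^2 * 11 mod 23 = 6^2 * 11 = 13*11 = 5
  -> A = 5
B = 11^21 mod 23  (bits of 21 = 10101)
  bit 0 = 1: r = r^2 * 11 mod 23 = 1^2 * 11 = 1*11 = 11
  bit 1 = 0: r = r^2 mod 23 = 11^2 = 6
  bit 2 = 1: r = r^2 * 11 mod 23 = 6^2 * 11 = 13*11 = 5
  bit 3 = 0: r = r^2 mod 23 = 5^2 = 2
  bit 4 = 1: r = r^2 * 11 mod 23 = 2^2 * 11 = 4*11 = 21
  -> B = 21
s = B^a = 21^5 mod 23  (bits of 5 = 101)
  bit 0 = 1: r = r^2 * 21 mod 23 = 1^2 * 21 = 1*21 = 21
  bit 1 = 0: r = r^2 mod 23 = 21^2 = 4
  bit 2 = 1: r = r^2 * 21 mod 23 = 4^2 * 21 = 16*21 = 14
  -> s = B^a = 14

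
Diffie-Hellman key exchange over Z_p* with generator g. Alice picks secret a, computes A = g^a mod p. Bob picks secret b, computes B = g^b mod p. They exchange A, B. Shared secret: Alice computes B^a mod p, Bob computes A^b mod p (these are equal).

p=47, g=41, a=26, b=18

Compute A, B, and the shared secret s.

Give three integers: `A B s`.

Answer: 28 9 24

Derivation:
A = 41^26 mod 47  (bits of 26 = 11010)
  bit 0 = 1: r = r^2 * 41 mod 47 = 1^2 * 41 = 1*41 = 41
  bit 1 = 1: r = r^2 * 41 mod 47 = 41^2 * 41 = 36*41 = 19
  bit 2 = 0: r = r^2 mod 47 = 19^2 = 32
  bit 3 = 1: r = r^2 * 41 mod 47 = 32^2 * 41 = 37*41 = 13
  bit 4 = 0: r = r^2 mod 47 = 13^2 = 28
  -> A = 28
B = 41^18 mod 47  (bits of 18 = 10010)
  bit 0 = 1: r = r^2 * 41 mod 47 = 1^2 * 41 = 1*41 = 41
  bit 1 = 0: r = r^2 mod 47 = 41^2 = 36
  bit 2 = 0: r = r^2 mod 47 = 36^2 = 27
  bit 3 = 1: r = r^2 * 41 mod 47 = 27^2 * 41 = 24*41 = 44
  bit 4 = 0: r = r^2 mod 47 = 44^2 = 9
  -> B = 9
s = B^a = 9^26 mod 47  (bits of 26 = 11010)
  bit 0 = 1: r = r^2 * 9 mod 47 = 1^2 * 9 = 1*9 = 9
  bit 1 = 1: r = r^2 * 9 mod 47 = 9^2 * 9 = 34*9 = 24
  bit 2 = 0: r = r^2 mod 47 = 24^2 = 12
  bit 3 = 1: r = r^2 * 9 mod 47 = 12^2 * 9 = 3*9 = 27
  bit 4 = 0: r = r^2 mod 47 = 27^2 = 24
  -> s = B^a = 24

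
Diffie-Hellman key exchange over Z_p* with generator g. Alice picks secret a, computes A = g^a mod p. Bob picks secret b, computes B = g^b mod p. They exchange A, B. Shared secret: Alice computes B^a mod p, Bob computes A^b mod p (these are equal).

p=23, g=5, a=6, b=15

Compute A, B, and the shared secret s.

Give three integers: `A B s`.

Answer: 8 19 2

Derivation:
A = 5^6 mod 23  (bits of 6 = 110)
  bit 0 = 1: r = r^2 * 5 mod 23 = 1^2 * 5 = 1*5 = 5
  bit 1 = 1: r = r^2 * 5 mod 23 = 5^2 * 5 = 2*5 = 10
  bit 2 = 0: r = r^2 mod 23 = 10^2 = 8
  -> A = 8
B = 5^15 mod 23  (bits of 15 = 1111)
  bit 0 = 1: r = r^2 * 5 mod 23 = 1^2 * 5 = 1*5 = 5
  bit 1 = 1: r = r^2 * 5 mod 23 = 5^2 * 5 = 2*5 = 10
  bit 2 = 1: r = r^2 * 5 mod 23 = 10^2 * 5 = 8*5 = 17
  bit 3 = 1: r = r^2 * 5 mod 23 = 17^2 * 5 = 13*5 = 19
  -> B = 19
s = B^a = 19^6 mod 23  (bits of 6 = 110)
  bit 0 = 1: r = r^2 * 19 mod 23 = 1^2 * 19 = 1*19 = 19
  bit 1 = 1: r = r^2 * 19 mod 23 = 19^2 * 19 = 16*19 = 5
  bit 2 = 0: r = r^2 mod 23 = 5^2 = 2
  -> s = B^a = 2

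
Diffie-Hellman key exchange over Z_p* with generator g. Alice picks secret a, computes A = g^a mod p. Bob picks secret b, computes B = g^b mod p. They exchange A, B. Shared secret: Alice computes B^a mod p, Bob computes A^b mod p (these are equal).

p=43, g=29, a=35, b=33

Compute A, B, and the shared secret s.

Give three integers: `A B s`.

Answer: 37 32 42

Derivation:
A = 29^35 mod 43  (bits of 35 = 100011)
  bit 0 = 1: r = r^2 * 29 mod 43 = 1^2 * 29 = 1*29 = 29
  bit 1 = 0: r = r^2 mod 43 = 29^2 = 24
  bit 2 = 0: r = r^2 mod 43 = 24^2 = 17
  bit 3 = 0: r = r^2 mod 43 = 17^2 = 31
  bit 4 = 1: r = r^2 * 29 mod 43 = 31^2 * 29 = 15*29 = 5
  bit 5 = 1: r = r^2 * 29 mod 43 = 5^2 * 29 = 25*29 = 37
  -> A = 37
B = 29^33 mod 43  (bits of 33 = 100001)
  bit 0 = 1: r = r^2 * 29 mod 43 = 1^2 * 29 = 1*29 = 29
  bit 1 = 0: r = r^2 mod 43 = 29^2 = 24
  bit 2 = 0: r = r^2 mod 43 = 24^2 = 17
  bit 3 = 0: r = r^2 mod 43 = 17^2 = 31
  bit 4 = 0: r = r^2 mod 43 = 31^2 = 15
  bit 5 = 1: r = r^2 * 29 mod 43 = 15^2 * 29 = 10*29 = 32
  -> B = 32
s = B^a = 32^35 mod 43  (bits of 35 = 100011)
  bit 0 = 1: r = r^2 * 32 mod 43 = 1^2 * 32 = 1*32 = 32
  bit 1 = 0: r = r^2 mod 43 = 32^2 = 35
  bit 2 = 0: r = r^2 mod 43 = 35^2 = 21
  bit 3 = 0: r = r^2 mod 43 = 21^2 = 11
  bit 4 = 1: r = r^2 * 32 mod 43 = 11^2 * 32 = 35*32 = 2
  bit 5 = 1: r = r^2 * 32 mod 43 = 2^2 * 32 = 4*32 = 42
  -> s = B^a = 42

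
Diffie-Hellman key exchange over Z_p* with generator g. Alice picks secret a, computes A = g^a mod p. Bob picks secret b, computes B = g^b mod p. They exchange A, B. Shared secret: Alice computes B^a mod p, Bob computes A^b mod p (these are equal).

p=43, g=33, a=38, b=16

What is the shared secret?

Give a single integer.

Answer: 13

Derivation:
A = 33^38 mod 43  (bits of 38 = 100110)
  bit 0 = 1: r = r^2 * 33 mod 43 = 1^2 * 33 = 1*33 = 33
  bit 1 = 0: r = r^2 mod 43 = 33^2 = 14
  bit 2 = 0: r = r^2 mod 43 = 14^2 = 24
  bit 3 = 1: r = r^2 * 33 mod 43 = 24^2 * 33 = 17*33 = 2
  bit 4 = 1: r = r^2 * 33 mod 43 = 2^2 * 33 = 4*33 = 3
  bit 5 = 0: r = r^2 mod 43 = 3^2 = 9
  -> A = 9
B = 33^16 mod 43  (bits of 16 = 10000)
  bit 0 = 1: r = r^2 * 33 mod 43 = 1^2 * 33 = 1*33 = 33
  bit 1 = 0: r = r^2 mod 43 = 33^2 = 14
  bit 2 = 0: r = r^2 mod 43 = 14^2 = 24
  bit 3 = 0: r = r^2 mod 43 = 24^2 = 17
  bit 4 = 0: r = r^2 mod 43 = 17^2 = 31
  -> B = 31
s = B^a = 31^38 mod 43  (bits of 38 = 100110)
  bit 0 = 1: r = r^2 * 31 mod 43 = 1^2 * 31 = 1*31 = 31
  bit 1 = 0: r = r^2 mod 43 = 31^2 = 15
  bit 2 = 0: r = r^2 mod 43 = 15^2 = 10
  bit 3 = 1: r = r^2 * 31 mod 43 = 10^2 * 31 = 14*31 = 4
  bit 4 = 1: r = r^2 * 31 mod 43 = 4^2 * 31 = 16*31 = 23
  bit 5 = 0: r = r^2 mod 43 = 23^2 = 13
  -> s = B^a = 13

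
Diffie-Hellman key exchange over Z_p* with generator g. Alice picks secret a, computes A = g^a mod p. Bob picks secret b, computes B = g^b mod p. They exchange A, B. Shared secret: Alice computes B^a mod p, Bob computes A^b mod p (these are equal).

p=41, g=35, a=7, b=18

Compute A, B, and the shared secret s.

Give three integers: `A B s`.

Answer: 12 33 39

Derivation:
A = 35^7 mod 41  (bits of 7 = 111)
  bit 0 = 1: r = r^2 * 35 mod 41 = 1^2 * 35 = 1*35 = 35
  bit 1 = 1: r = r^2 * 35 mod 41 = 35^2 * 35 = 36*35 = 30
  bit 2 = 1: r = r^2 * 35 mod 41 = 30^2 * 35 = 39*35 = 12
  -> A = 12
B = 35^18 mod 41  (bits of 18 = 10010)
  bit 0 = 1: r = r^2 * 35 mod 41 = 1^2 * 35 = 1*35 = 35
  bit 1 = 0: r = r^2 mod 41 = 35^2 = 36
  bit 2 = 0: r = r^2 mod 41 = 36^2 = 25
  bit 3 = 1: r = r^2 * 35 mod 41 = 25^2 * 35 = 10*35 = 22
  bit 4 = 0: r = r^2 mod 41 = 22^2 = 33
  -> B = 33
s = B^a = 33^7 mod 41  (bits of 7 = 111)
  bit 0 = 1: r = r^2 * 33 mod 41 = 1^2 * 33 = 1*33 = 33
  bit 1 = 1: r = r^2 * 33 mod 41 = 33^2 * 33 = 23*33 = 21
  bit 2 = 1: r = r^2 * 33 mod 41 = 21^2 * 33 = 31*33 = 39
  -> s = B^a = 39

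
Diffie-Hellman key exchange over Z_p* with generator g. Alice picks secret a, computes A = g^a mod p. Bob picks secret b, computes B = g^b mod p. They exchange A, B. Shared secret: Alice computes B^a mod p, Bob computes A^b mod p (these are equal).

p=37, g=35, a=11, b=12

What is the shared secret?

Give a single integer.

Answer: 10

Derivation:
A = 35^11 mod 37  (bits of 11 = 1011)
  bit 0 = 1: r = r^2 * 35 mod 37 = 1^2 * 35 = 1*35 = 35
  bit 1 = 0: r = r^2 mod 37 = 35^2 = 4
  bit 2 = 1: r = r^2 * 35 mod 37 = 4^2 * 35 = 16*35 = 5
  bit 3 = 1: r = r^2 * 35 mod 37 = 5^2 * 35 = 25*35 = 24
  -> A = 24
B = 35^12 mod 37  (bits of 12 = 1100)
  bit 0 = 1: r = r^2 * 35 mod 37 = 1^2 * 35 = 1*35 = 35
  bit 1 = 1: r = r^2 * 35 mod 37 = 35^2 * 35 = 4*35 = 29
  bit 2 = 0: r = r^2 mod 37 = 29^2 = 27
  bit 3 = 0: r = r^2 mod 37 = 27^2 = 26
  -> B = 26
s = B^a = 26^11 mod 37  (bits of 11 = 1011)
  bit 0 = 1: r = r^2 * 26 mod 37 = 1^2 * 26 = 1*26 = 26
  bit 1 = 0: r = r^2 mod 37 = 26^2 = 10
  bit 2 = 1: r = r^2 * 26 mod 37 = 10^2 * 26 = 26*26 = 10
  bit 3 = 1: r = r^2 * 26 mod 37 = 10^2 * 26 = 26*26 = 10
  -> s = B^a = 10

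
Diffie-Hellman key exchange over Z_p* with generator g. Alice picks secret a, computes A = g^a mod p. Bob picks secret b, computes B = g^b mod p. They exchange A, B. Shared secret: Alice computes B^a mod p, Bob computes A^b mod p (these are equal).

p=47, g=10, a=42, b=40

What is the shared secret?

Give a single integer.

A = 10^42 mod 47  (bits of 42 = 101010)
  bit 0 = 1: r = r^2 * 10 mod 47 = 1^2 * 10 = 1*10 = 10
  bit 1 = 0: r = r^2 mod 47 = 10^2 = 6
  bit 2 = 1: r = r^2 * 10 mod 47 = 6^2 * 10 = 36*10 = 31
  bit 3 = 0: r = r^2 mod 47 = 31^2 = 21
  bit 4 = 1: r = r^2 * 10 mod 47 = 21^2 * 10 = 18*10 = 39
  bit 5 = 0: r = r^2 mod 47 = 39^2 = 17
  -> A = 17
B = 10^40 mod 47  (bits of 40 = 101000)
  bit 0 = 1: r = r^2 * 10 mod 47 = 1^2 * 10 = 1*10 = 10
  bit 1 = 0: r = r^2 mod 47 = 10^2 = 6
  bit 2 = 1: r = r^2 * 10 mod 47 = 6^2 * 10 = 36*10 = 31
  bit 3 = 0: r = r^2 mod 47 = 31^2 = 21
  bit 4 = 0: r = r^2 mod 47 = 21^2 = 18
  bit 5 = 0: r = r^2 mod 47 = 18^2 = 42
  -> B = 42
s = B^a = 42^42 mod 47  (bits of 42 = 101010)
  bit 0 = 1: r = r^2 * 42 mod 47 = 1^2 * 42 = 1*42 = 42
  bit 1 = 0: r = r^2 mod 47 = 42^2 = 25
  bit 2 = 1: r = r^2 * 42 mod 47 = 25^2 * 42 = 14*42 = 24
  bit 3 = 0: r = r^2 mod 47 = 24^2 = 12
  bit 4 = 1: r = r^2 * 42 mod 47 = 12^2 * 42 = 3*42 = 32
  bit 5 = 0: r = r^2 mod 47 = 32^2 = 37
  -> s = B^a = 37

Answer: 37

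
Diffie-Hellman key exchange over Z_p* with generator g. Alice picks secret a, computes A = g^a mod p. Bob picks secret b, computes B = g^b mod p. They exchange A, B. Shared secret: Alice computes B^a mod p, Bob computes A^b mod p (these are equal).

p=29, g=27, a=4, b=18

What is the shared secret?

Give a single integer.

A = 27^4 mod 29  (bits of 4 = 100)
  bit 0 = 1: r = r^2 * 27 mod 29 = 1^2 * 27 = 1*27 = 27
  bit 1 = 0: r = r^2 mod 29 = 27^2 = 4
  bit 2 = 0: r = r^2 mod 29 = 4^2 = 16
  -> A = 16
B = 27^18 mod 29  (bits of 18 = 10010)
  bit 0 = 1: r = r^2 * 27 mod 29 = 1^2 * 27 = 1*27 = 27
  bit 1 = 0: r = r^2 mod 29 = 27^2 = 4
  bit 2 = 0: r = r^2 mod 29 = 4^2 = 16
  bit 3 = 1: r = r^2 * 27 mod 29 = 16^2 * 27 = 24*27 = 10
  bit 4 = 0: r = r^2 mod 29 = 10^2 = 13
  -> B = 13
s = B^a = 13^4 mod 29  (bits of 4 = 100)
  bit 0 = 1: r = r^2 * 13 mod 29 = 1^2 * 13 = 1*13 = 13
  bit 1 = 0: r = r^2 mod 29 = 13^2 = 24
  bit 2 = 0: r = r^2 mod 29 = 24^2 = 25
  -> s = B^a = 25

Answer: 25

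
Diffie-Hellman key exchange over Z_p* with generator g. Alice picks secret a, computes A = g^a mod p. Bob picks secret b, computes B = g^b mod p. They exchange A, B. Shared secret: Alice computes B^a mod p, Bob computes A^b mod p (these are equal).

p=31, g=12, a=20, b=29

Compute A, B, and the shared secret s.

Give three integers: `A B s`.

A = 12^20 mod 31  (bits of 20 = 10100)
  bit 0 = 1: r = r^2 * 12 mod 31 = 1^2 * 12 = 1*12 = 12
  bit 1 = 0: r = r^2 mod 31 = 12^2 = 20
  bit 2 = 1: r = r^2 * 12 mod 31 = 20^2 * 12 = 28*12 = 26
  bit 3 = 0: r = r^2 mod 31 = 26^2 = 25
  bit 4 = 0: r = r^2 mod 31 = 25^2 = 5
  -> A = 5
B = 12^29 mod 31  (bits of 29 = 11101)
  bit 0 = 1: r = r^2 * 12 mod 31 = 1^2 * 12 = 1*12 = 12
  bit 1 = 1: r = r^2 * 12 mod 31 = 12^2 * 12 = 20*12 = 23
  bit 2 = 1: r = r^2 * 12 mod 31 = 23^2 * 12 = 2*12 = 24
  bit 3 = 0: r = r^2 mod 31 = 24^2 = 18
  bit 4 = 1: r = r^2 * 12 mod 31 = 18^2 * 12 = 14*12 = 13
  -> B = 13
s = B^a = 13^20 mod 31  (bits of 20 = 10100)
  bit 0 = 1: r = r^2 * 13 mod 31 = 1^2 * 13 = 1*13 = 13
  bit 1 = 0: r = r^2 mod 31 = 13^2 = 14
  bit 2 = 1: r = r^2 * 13 mod 31 = 14^2 * 13 = 10*13 = 6
  bit 3 = 0: r = r^2 mod 31 = 6^2 = 5
  bit 4 = 0: r = r^2 mod 31 = 5^2 = 25
  -> s = B^a = 25

Answer: 5 13 25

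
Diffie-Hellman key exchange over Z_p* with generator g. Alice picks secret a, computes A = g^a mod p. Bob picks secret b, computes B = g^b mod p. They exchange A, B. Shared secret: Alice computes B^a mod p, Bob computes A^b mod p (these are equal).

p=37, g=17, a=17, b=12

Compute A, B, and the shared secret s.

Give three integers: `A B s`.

Answer: 13 26 10

Derivation:
A = 17^17 mod 37  (bits of 17 = 10001)
  bit 0 = 1: r = r^2 * 17 mod 37 = 1^2 * 17 = 1*17 = 17
  bit 1 = 0: r = r^2 mod 37 = 17^2 = 30
  bit 2 = 0: r = r^2 mod 37 = 30^2 = 12
  bit 3 = 0: r = r^2 mod 37 = 12^2 = 33
  bit 4 = 1: r = r^2 * 17 mod 37 = 33^2 * 17 = 16*17 = 13
  -> A = 13
B = 17^12 mod 37  (bits of 12 = 1100)
  bit 0 = 1: r = r^2 * 17 mod 37 = 1^2 * 17 = 1*17 = 17
  bit 1 = 1: r = r^2 * 17 mod 37 = 17^2 * 17 = 30*17 = 29
  bit 2 = 0: r = r^2 mod 37 = 29^2 = 27
  bit 3 = 0: r = r^2 mod 37 = 27^2 = 26
  -> B = 26
s = B^a = 26^17 mod 37  (bits of 17 = 10001)
  bit 0 = 1: r = r^2 * 26 mod 37 = 1^2 * 26 = 1*26 = 26
  bit 1 = 0: r = r^2 mod 37 = 26^2 = 10
  bit 2 = 0: r = r^2 mod 37 = 10^2 = 26
  bit 3 = 0: r = r^2 mod 37 = 26^2 = 10
  bit 4 = 1: r = r^2 * 26 mod 37 = 10^2 * 26 = 26*26 = 10
  -> s = B^a = 10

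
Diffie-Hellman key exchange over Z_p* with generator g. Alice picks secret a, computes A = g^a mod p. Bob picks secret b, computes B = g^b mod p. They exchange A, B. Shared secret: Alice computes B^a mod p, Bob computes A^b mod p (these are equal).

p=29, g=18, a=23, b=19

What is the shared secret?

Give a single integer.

A = 18^23 mod 29  (bits of 23 = 10111)
  bit 0 = 1: r = r^2 * 18 mod 29 = 1^2 * 18 = 1*18 = 18
  bit 1 = 0: r = r^2 mod 29 = 18^2 = 5
  bit 2 = 1: r = r^2 * 18 mod 29 = 5^2 * 18 = 25*18 = 15
  bit 3 = 1: r = r^2 * 18 mod 29 = 15^2 * 18 = 22*18 = 19
  bit 4 = 1: r = r^2 * 18 mod 29 = 19^2 * 18 = 13*18 = 2
  -> A = 2
B = 18^19 mod 29  (bits of 19 = 10011)
  bit 0 = 1: r = r^2 * 18 mod 29 = 1^2 * 18 = 1*18 = 18
  bit 1 = 0: r = r^2 mod 29 = 18^2 = 5
  bit 2 = 0: r = r^2 mod 29 = 5^2 = 25
  bit 3 = 1: r = r^2 * 18 mod 29 = 25^2 * 18 = 16*18 = 27
  bit 4 = 1: r = r^2 * 18 mod 29 = 27^2 * 18 = 4*18 = 14
  -> B = 14
s = B^a = 14^23 mod 29  (bits of 23 = 10111)
  bit 0 = 1: r = r^2 * 14 mod 29 = 1^2 * 14 = 1*14 = 14
  bit 1 = 0: r = r^2 mod 29 = 14^2 = 22
  bit 2 = 1: r = r^2 * 14 mod 29 = 22^2 * 14 = 20*14 = 19
  bit 3 = 1: r = r^2 * 14 mod 29 = 19^2 * 14 = 13*14 = 8
  bit 4 = 1: r = r^2 * 14 mod 29 = 8^2 * 14 = 6*14 = 26
  -> s = B^a = 26

Answer: 26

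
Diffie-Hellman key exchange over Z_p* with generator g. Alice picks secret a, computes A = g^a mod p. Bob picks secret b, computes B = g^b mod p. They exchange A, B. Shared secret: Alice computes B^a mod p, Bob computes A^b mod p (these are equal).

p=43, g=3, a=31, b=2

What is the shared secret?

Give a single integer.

Answer: 14

Derivation:
A = 3^31 mod 43  (bits of 31 = 11111)
  bit 0 = 1: r = r^2 * 3 mod 43 = 1^2 * 3 = 1*3 = 3
  bit 1 = 1: r = r^2 * 3 mod 43 = 3^2 * 3 = 9*3 = 27
  bit 2 = 1: r = r^2 * 3 mod 43 = 27^2 * 3 = 41*3 = 37
  bit 3 = 1: r = r^2 * 3 mod 43 = 37^2 * 3 = 36*3 = 22
  bit 4 = 1: r = r^2 * 3 mod 43 = 22^2 * 3 = 11*3 = 33
  -> A = 33
B = 3^2 mod 43  (bits of 2 = 10)
  bit 0 = 1: r = r^2 * 3 mod 43 = 1^2 * 3 = 1*3 = 3
  bit 1 = 0: r = r^2 mod 43 = 3^2 = 9
  -> B = 9
s = B^a = 9^31 mod 43  (bits of 31 = 11111)
  bit 0 = 1: r = r^2 * 9 mod 43 = 1^2 * 9 = 1*9 = 9
  bit 1 = 1: r = r^2 * 9 mod 43 = 9^2 * 9 = 38*9 = 41
  bit 2 = 1: r = r^2 * 9 mod 43 = 41^2 * 9 = 4*9 = 36
  bit 3 = 1: r = r^2 * 9 mod 43 = 36^2 * 9 = 6*9 = 11
  bit 4 = 1: r = r^2 * 9 mod 43 = 11^2 * 9 = 35*9 = 14
  -> s = B^a = 14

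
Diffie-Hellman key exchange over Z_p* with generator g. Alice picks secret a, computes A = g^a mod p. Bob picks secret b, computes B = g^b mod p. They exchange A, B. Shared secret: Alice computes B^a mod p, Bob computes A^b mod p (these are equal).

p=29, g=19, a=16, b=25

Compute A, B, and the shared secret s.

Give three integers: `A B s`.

A = 19^16 mod 29  (bits of 16 = 10000)
  bit 0 = 1: r = r^2 * 19 mod 29 = 1^2 * 19 = 1*19 = 19
  bit 1 = 0: r = r^2 mod 29 = 19^2 = 13
  bit 2 = 0: r = r^2 mod 29 = 13^2 = 24
  bit 3 = 0: r = r^2 mod 29 = 24^2 = 25
  bit 4 = 0: r = r^2 mod 29 = 25^2 = 16
  -> A = 16
B = 19^25 mod 29  (bits of 25 = 11001)
  bit 0 = 1: r = r^2 * 19 mod 29 = 1^2 * 19 = 1*19 = 19
  bit 1 = 1: r = r^2 * 19 mod 29 = 19^2 * 19 = 13*19 = 15
  bit 2 = 0: r = r^2 mod 29 = 15^2 = 22
  bit 3 = 0: r = r^2 mod 29 = 22^2 = 20
  bit 4 = 1: r = r^2 * 19 mod 29 = 20^2 * 19 = 23*19 = 2
  -> B = 2
s = B^a = 2^16 mod 29  (bits of 16 = 10000)
  bit 0 = 1: r = r^2 * 2 mod 29 = 1^2 * 2 = 1*2 = 2
  bit 1 = 0: r = r^2 mod 29 = 2^2 = 4
  bit 2 = 0: r = r^2 mod 29 = 4^2 = 16
  bit 3 = 0: r = r^2 mod 29 = 16^2 = 24
  bit 4 = 0: r = r^2 mod 29 = 24^2 = 25
  -> s = B^a = 25

Answer: 16 2 25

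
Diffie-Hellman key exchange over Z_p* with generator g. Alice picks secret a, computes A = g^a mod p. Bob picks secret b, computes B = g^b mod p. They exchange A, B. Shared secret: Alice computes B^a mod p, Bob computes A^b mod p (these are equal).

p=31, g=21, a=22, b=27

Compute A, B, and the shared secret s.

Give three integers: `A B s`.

Answer: 20 27 16

Derivation:
A = 21^22 mod 31  (bits of 22 = 10110)
  bit 0 = 1: r = r^2 * 21 mod 31 = 1^2 * 21 = 1*21 = 21
  bit 1 = 0: r = r^2 mod 31 = 21^2 = 7
  bit 2 = 1: r = r^2 * 21 mod 31 = 7^2 * 21 = 18*21 = 6
  bit 3 = 1: r = r^2 * 21 mod 31 = 6^2 * 21 = 5*21 = 12
  bit 4 = 0: r = r^2 mod 31 = 12^2 = 20
  -> A = 20
B = 21^27 mod 31  (bits of 27 = 11011)
  bit 0 = 1: r = r^2 * 21 mod 31 = 1^2 * 21 = 1*21 = 21
  bit 1 = 1: r = r^2 * 21 mod 31 = 21^2 * 21 = 7*21 = 23
  bit 2 = 0: r = r^2 mod 31 = 23^2 = 2
  bit 3 = 1: r = r^2 * 21 mod 31 = 2^2 * 21 = 4*21 = 22
  bit 4 = 1: r = r^2 * 21 mod 31 = 22^2 * 21 = 19*21 = 27
  -> B = 27
s = B^a = 27^22 mod 31  (bits of 22 = 10110)
  bit 0 = 1: r = r^2 * 27 mod 31 = 1^2 * 27 = 1*27 = 27
  bit 1 = 0: r = r^2 mod 31 = 27^2 = 16
  bit 2 = 1: r = r^2 * 27 mod 31 = 16^2 * 27 = 8*27 = 30
  bit 3 = 1: r = r^2 * 27 mod 31 = 30^2 * 27 = 1*27 = 27
  bit 4 = 0: r = r^2 mod 31 = 27^2 = 16
  -> s = B^a = 16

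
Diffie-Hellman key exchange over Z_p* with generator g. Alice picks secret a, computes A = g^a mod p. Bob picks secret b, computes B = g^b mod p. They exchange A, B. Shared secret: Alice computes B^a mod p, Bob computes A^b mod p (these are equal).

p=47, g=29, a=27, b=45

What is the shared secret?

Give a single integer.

A = 29^27 mod 47  (bits of 27 = 11011)
  bit 0 = 1: r = r^2 * 29 mod 47 = 1^2 * 29 = 1*29 = 29
  bit 1 = 1: r = r^2 * 29 mod 47 = 29^2 * 29 = 42*29 = 43
  bit 2 = 0: r = r^2 mod 47 = 43^2 = 16
  bit 3 = 1: r = r^2 * 29 mod 47 = 16^2 * 29 = 21*29 = 45
  bit 4 = 1: r = r^2 * 29 mod 47 = 45^2 * 29 = 4*29 = 22
  -> A = 22
B = 29^45 mod 47  (bits of 45 = 101101)
  bit 0 = 1: r = r^2 * 29 mod 47 = 1^2 * 29 = 1*29 = 29
  bit 1 = 0: r = r^2 mod 47 = 29^2 = 42
  bit 2 = 1: r = r^2 * 29 mod 47 = 42^2 * 29 = 25*29 = 20
  bit 3 = 1: r = r^2 * 29 mod 47 = 20^2 * 29 = 24*29 = 38
  bit 4 = 0: r = r^2 mod 47 = 38^2 = 34
  bit 5 = 1: r = r^2 * 29 mod 47 = 34^2 * 29 = 28*29 = 13
  -> B = 13
s = B^a = 13^27 mod 47  (bits of 27 = 11011)
  bit 0 = 1: r = r^2 * 13 mod 47 = 1^2 * 13 = 1*13 = 13
  bit 1 = 1: r = r^2 * 13 mod 47 = 13^2 * 13 = 28*13 = 35
  bit 2 = 0: r = r^2 mod 47 = 35^2 = 3
  bit 3 = 1: r = r^2 * 13 mod 47 = 3^2 * 13 = 9*13 = 23
  bit 4 = 1: r = r^2 * 13 mod 47 = 23^2 * 13 = 12*13 = 15
  -> s = B^a = 15

Answer: 15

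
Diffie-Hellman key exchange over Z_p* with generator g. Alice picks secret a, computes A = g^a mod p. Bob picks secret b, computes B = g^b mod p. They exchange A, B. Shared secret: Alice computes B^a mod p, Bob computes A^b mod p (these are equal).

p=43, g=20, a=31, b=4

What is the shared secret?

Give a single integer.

Answer: 10

Derivation:
A = 20^31 mod 43  (bits of 31 = 11111)
  bit 0 = 1: r = r^2 * 20 mod 43 = 1^2 * 20 = 1*20 = 20
  bit 1 = 1: r = r^2 * 20 mod 43 = 20^2 * 20 = 13*20 = 2
  bit 2 = 1: r = r^2 * 20 mod 43 = 2^2 * 20 = 4*20 = 37
  bit 3 = 1: r = r^2 * 20 mod 43 = 37^2 * 20 = 36*20 = 32
  bit 4 = 1: r = r^2 * 20 mod 43 = 32^2 * 20 = 35*20 = 12
  -> A = 12
B = 20^4 mod 43  (bits of 4 = 100)
  bit 0 = 1: r = r^2 * 20 mod 43 = 1^2 * 20 = 1*20 = 20
  bit 1 = 0: r = r^2 mod 43 = 20^2 = 13
  bit 2 = 0: r = r^2 mod 43 = 13^2 = 40
  -> B = 40
s = B^a = 40^31 mod 43  (bits of 31 = 11111)
  bit 0 = 1: r = r^2 * 40 mod 43 = 1^2 * 40 = 1*40 = 40
  bit 1 = 1: r = r^2 * 40 mod 43 = 40^2 * 40 = 9*40 = 16
  bit 2 = 1: r = r^2 * 40 mod 43 = 16^2 * 40 = 41*40 = 6
  bit 3 = 1: r = r^2 * 40 mod 43 = 6^2 * 40 = 36*40 = 21
  bit 4 = 1: r = r^2 * 40 mod 43 = 21^2 * 40 = 11*40 = 10
  -> s = B^a = 10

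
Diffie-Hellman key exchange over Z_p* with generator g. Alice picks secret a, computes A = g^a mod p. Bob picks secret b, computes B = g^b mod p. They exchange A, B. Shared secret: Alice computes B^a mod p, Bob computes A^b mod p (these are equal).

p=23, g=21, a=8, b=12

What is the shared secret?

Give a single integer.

Answer: 3

Derivation:
A = 21^8 mod 23  (bits of 8 = 1000)
  bit 0 = 1: r = r^2 * 21 mod 23 = 1^2 * 21 = 1*21 = 21
  bit 1 = 0: r = r^2 mod 23 = 21^2 = 4
  bit 2 = 0: r = r^2 mod 23 = 4^2 = 16
  bit 3 = 0: r = r^2 mod 23 = 16^2 = 3
  -> A = 3
B = 21^12 mod 23  (bits of 12 = 1100)
  bit 0 = 1: r = r^2 * 21 mod 23 = 1^2 * 21 = 1*21 = 21
  bit 1 = 1: r = r^2 * 21 mod 23 = 21^2 * 21 = 4*21 = 15
  bit 2 = 0: r = r^2 mod 23 = 15^2 = 18
  bit 3 = 0: r = r^2 mod 23 = 18^2 = 2
  -> B = 2
s = B^a = 2^8 mod 23  (bits of 8 = 1000)
  bit 0 = 1: r = r^2 * 2 mod 23 = 1^2 * 2 = 1*2 = 2
  bit 1 = 0: r = r^2 mod 23 = 2^2 = 4
  bit 2 = 0: r = r^2 mod 23 = 4^2 = 16
  bit 3 = 0: r = r^2 mod 23 = 16^2 = 3
  -> s = B^a = 3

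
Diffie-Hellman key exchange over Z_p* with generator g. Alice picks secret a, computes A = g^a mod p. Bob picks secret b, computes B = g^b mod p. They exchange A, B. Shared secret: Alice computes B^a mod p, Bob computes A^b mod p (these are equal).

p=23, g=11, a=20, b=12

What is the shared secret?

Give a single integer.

Answer: 4

Derivation:
A = 11^20 mod 23  (bits of 20 = 10100)
  bit 0 = 1: r = r^2 * 11 mod 23 = 1^2 * 11 = 1*11 = 11
  bit 1 = 0: r = r^2 mod 23 = 11^2 = 6
  bit 2 = 1: r = r^2 * 11 mod 23 = 6^2 * 11 = 13*11 = 5
  bit 3 = 0: r = r^2 mod 23 = 5^2 = 2
  bit 4 = 0: r = r^2 mod 23 = 2^2 = 4
  -> A = 4
B = 11^12 mod 23  (bits of 12 = 1100)
  bit 0 = 1: r = r^2 * 11 mod 23 = 1^2 * 11 = 1*11 = 11
  bit 1 = 1: r = r^2 * 11 mod 23 = 11^2 * 11 = 6*11 = 20
  bit 2 = 0: r = r^2 mod 23 = 20^2 = 9
  bit 3 = 0: r = r^2 mod 23 = 9^2 = 12
  -> B = 12
s = B^a = 12^20 mod 23  (bits of 20 = 10100)
  bit 0 = 1: r = r^2 * 12 mod 23 = 1^2 * 12 = 1*12 = 12
  bit 1 = 0: r = r^2 mod 23 = 12^2 = 6
  bit 2 = 1: r = r^2 * 12 mod 23 = 6^2 * 12 = 13*12 = 18
  bit 3 = 0: r = r^2 mod 23 = 18^2 = 2
  bit 4 = 0: r = r^2 mod 23 = 2^2 = 4
  -> s = B^a = 4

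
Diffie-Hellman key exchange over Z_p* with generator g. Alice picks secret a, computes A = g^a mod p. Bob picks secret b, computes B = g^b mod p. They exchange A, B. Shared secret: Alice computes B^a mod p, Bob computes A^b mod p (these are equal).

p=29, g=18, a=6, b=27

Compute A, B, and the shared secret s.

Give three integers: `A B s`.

Answer: 9 21 13

Derivation:
A = 18^6 mod 29  (bits of 6 = 110)
  bit 0 = 1: r = r^2 * 18 mod 29 = 1^2 * 18 = 1*18 = 18
  bit 1 = 1: r = r^2 * 18 mod 29 = 18^2 * 18 = 5*18 = 3
  bit 2 = 0: r = r^2 mod 29 = 3^2 = 9
  -> A = 9
B = 18^27 mod 29  (bits of 27 = 11011)
  bit 0 = 1: r = r^2 * 18 mod 29 = 1^2 * 18 = 1*18 = 18
  bit 1 = 1: r = r^2 * 18 mod 29 = 18^2 * 18 = 5*18 = 3
  bit 2 = 0: r = r^2 mod 29 = 3^2 = 9
  bit 3 = 1: r = r^2 * 18 mod 29 = 9^2 * 18 = 23*18 = 8
  bit 4 = 1: r = r^2 * 18 mod 29 = 8^2 * 18 = 6*18 = 21
  -> B = 21
s = B^a = 21^6 mod 29  (bits of 6 = 110)
  bit 0 = 1: r = r^2 * 21 mod 29 = 1^2 * 21 = 1*21 = 21
  bit 1 = 1: r = r^2 * 21 mod 29 = 21^2 * 21 = 6*21 = 10
  bit 2 = 0: r = r^2 mod 29 = 10^2 = 13
  -> s = B^a = 13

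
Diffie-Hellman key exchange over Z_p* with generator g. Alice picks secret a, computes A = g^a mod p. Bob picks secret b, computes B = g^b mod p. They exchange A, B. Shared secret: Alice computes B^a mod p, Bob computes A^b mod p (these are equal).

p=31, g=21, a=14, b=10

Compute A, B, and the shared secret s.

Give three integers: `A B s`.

Answer: 28 5 25

Derivation:
A = 21^14 mod 31  (bits of 14 = 1110)
  bit 0 = 1: r = r^2 * 21 mod 31 = 1^2 * 21 = 1*21 = 21
  bit 1 = 1: r = r^2 * 21 mod 31 = 21^2 * 21 = 7*21 = 23
  bit 2 = 1: r = r^2 * 21 mod 31 = 23^2 * 21 = 2*21 = 11
  bit 3 = 0: r = r^2 mod 31 = 11^2 = 28
  -> A = 28
B = 21^10 mod 31  (bits of 10 = 1010)
  bit 0 = 1: r = r^2 * 21 mod 31 = 1^2 * 21 = 1*21 = 21
  bit 1 = 0: r = r^2 mod 31 = 21^2 = 7
  bit 2 = 1: r = r^2 * 21 mod 31 = 7^2 * 21 = 18*21 = 6
  bit 3 = 0: r = r^2 mod 31 = 6^2 = 5
  -> B = 5
s = B^a = 5^14 mod 31  (bits of 14 = 1110)
  bit 0 = 1: r = r^2 * 5 mod 31 = 1^2 * 5 = 1*5 = 5
  bit 1 = 1: r = r^2 * 5 mod 31 = 5^2 * 5 = 25*5 = 1
  bit 2 = 1: r = r^2 * 5 mod 31 = 1^2 * 5 = 1*5 = 5
  bit 3 = 0: r = r^2 mod 31 = 5^2 = 25
  -> s = B^a = 25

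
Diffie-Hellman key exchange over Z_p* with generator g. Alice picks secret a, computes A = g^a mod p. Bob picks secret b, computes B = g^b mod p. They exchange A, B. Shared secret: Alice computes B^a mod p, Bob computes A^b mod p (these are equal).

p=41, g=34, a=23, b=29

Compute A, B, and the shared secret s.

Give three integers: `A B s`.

A = 34^23 mod 41  (bits of 23 = 10111)
  bit 0 = 1: r = r^2 * 34 mod 41 = 1^2 * 34 = 1*34 = 34
  bit 1 = 0: r = r^2 mod 41 = 34^2 = 8
  bit 2 = 1: r = r^2 * 34 mod 41 = 8^2 * 34 = 23*34 = 3
  bit 3 = 1: r = r^2 * 34 mod 41 = 3^2 * 34 = 9*34 = 19
  bit 4 = 1: r = r^2 * 34 mod 41 = 19^2 * 34 = 33*34 = 15
  -> A = 15
B = 34^29 mod 41  (bits of 29 = 11101)
  bit 0 = 1: r = r^2 * 34 mod 41 = 1^2 * 34 = 1*34 = 34
  bit 1 = 1: r = r^2 * 34 mod 41 = 34^2 * 34 = 8*34 = 26
  bit 2 = 1: r = r^2 * 34 mod 41 = 26^2 * 34 = 20*34 = 24
  bit 3 = 0: r = r^2 mod 41 = 24^2 = 2
  bit 4 = 1: r = r^2 * 34 mod 41 = 2^2 * 34 = 4*34 = 13
  -> B = 13
s = B^a = 13^23 mod 41  (bits of 23 = 10111)
  bit 0 = 1: r = r^2 * 13 mod 41 = 1^2 * 13 = 1*13 = 13
  bit 1 = 0: r = r^2 mod 41 = 13^2 = 5
  bit 2 = 1: r = r^2 * 13 mod 41 = 5^2 * 13 = 25*13 = 38
  bit 3 = 1: r = r^2 * 13 mod 41 = 38^2 * 13 = 9*13 = 35
  bit 4 = 1: r = r^2 * 13 mod 41 = 35^2 * 13 = 36*13 = 17
  -> s = B^a = 17

Answer: 15 13 17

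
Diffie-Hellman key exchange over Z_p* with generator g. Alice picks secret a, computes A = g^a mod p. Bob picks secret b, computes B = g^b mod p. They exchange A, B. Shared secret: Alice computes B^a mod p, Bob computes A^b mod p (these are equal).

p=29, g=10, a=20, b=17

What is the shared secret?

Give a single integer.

Answer: 24

Derivation:
A = 10^20 mod 29  (bits of 20 = 10100)
  bit 0 = 1: r = r^2 * 10 mod 29 = 1^2 * 10 = 1*10 = 10
  bit 1 = 0: r = r^2 mod 29 = 10^2 = 13
  bit 2 = 1: r = r^2 * 10 mod 29 = 13^2 * 10 = 24*10 = 8
  bit 3 = 0: r = r^2 mod 29 = 8^2 = 6
  bit 4 = 0: r = r^2 mod 29 = 6^2 = 7
  -> A = 7
B = 10^17 mod 29  (bits of 17 = 10001)
  bit 0 = 1: r = r^2 * 10 mod 29 = 1^2 * 10 = 1*10 = 10
  bit 1 = 0: r = r^2 mod 29 = 10^2 = 13
  bit 2 = 0: r = r^2 mod 29 = 13^2 = 24
  bit 3 = 0: r = r^2 mod 29 = 24^2 = 25
  bit 4 = 1: r = r^2 * 10 mod 29 = 25^2 * 10 = 16*10 = 15
  -> B = 15
s = B^a = 15^20 mod 29  (bits of 20 = 10100)
  bit 0 = 1: r = r^2 * 15 mod 29 = 1^2 * 15 = 1*15 = 15
  bit 1 = 0: r = r^2 mod 29 = 15^2 = 22
  bit 2 = 1: r = r^2 * 15 mod 29 = 22^2 * 15 = 20*15 = 10
  bit 3 = 0: r = r^2 mod 29 = 10^2 = 13
  bit 4 = 0: r = r^2 mod 29 = 13^2 = 24
  -> s = B^a = 24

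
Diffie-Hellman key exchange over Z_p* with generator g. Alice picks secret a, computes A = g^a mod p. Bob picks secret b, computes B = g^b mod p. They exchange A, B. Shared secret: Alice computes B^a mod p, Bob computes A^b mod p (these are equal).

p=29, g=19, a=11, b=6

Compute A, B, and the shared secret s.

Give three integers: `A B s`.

A = 19^11 mod 29  (bits of 11 = 1011)
  bit 0 = 1: r = r^2 * 19 mod 29 = 1^2 * 19 = 1*19 = 19
  bit 1 = 0: r = r^2 mod 29 = 19^2 = 13
  bit 2 = 1: r = r^2 * 19 mod 29 = 13^2 * 19 = 24*19 = 21
  bit 3 = 1: r = r^2 * 19 mod 29 = 21^2 * 19 = 6*19 = 27
  -> A = 27
B = 19^6 mod 29  (bits of 6 = 110)
  bit 0 = 1: r = r^2 * 19 mod 29 = 1^2 * 19 = 1*19 = 19
  bit 1 = 1: r = r^2 * 19 mod 29 = 19^2 * 19 = 13*19 = 15
  bit 2 = 0: r = r^2 mod 29 = 15^2 = 22
  -> B = 22
s = B^a = 22^11 mod 29  (bits of 11 = 1011)
  bit 0 = 1: r = r^2 * 22 mod 29 = 1^2 * 22 = 1*22 = 22
  bit 1 = 0: r = r^2 mod 29 = 22^2 = 20
  bit 2 = 1: r = r^2 * 22 mod 29 = 20^2 * 22 = 23*22 = 13
  bit 3 = 1: r = r^2 * 22 mod 29 = 13^2 * 22 = 24*22 = 6
  -> s = B^a = 6

Answer: 27 22 6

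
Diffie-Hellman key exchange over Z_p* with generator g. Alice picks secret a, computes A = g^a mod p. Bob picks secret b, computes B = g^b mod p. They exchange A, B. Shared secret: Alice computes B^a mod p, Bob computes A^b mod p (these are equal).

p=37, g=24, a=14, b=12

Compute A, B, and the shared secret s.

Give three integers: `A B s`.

Answer: 25 10 26

Derivation:
A = 24^14 mod 37  (bits of 14 = 1110)
  bit 0 = 1: r = r^2 * 24 mod 37 = 1^2 * 24 = 1*24 = 24
  bit 1 = 1: r = r^2 * 24 mod 37 = 24^2 * 24 = 21*24 = 23
  bit 2 = 1: r = r^2 * 24 mod 37 = 23^2 * 24 = 11*24 = 5
  bit 3 = 0: r = r^2 mod 37 = 5^2 = 25
  -> A = 25
B = 24^12 mod 37  (bits of 12 = 1100)
  bit 0 = 1: r = r^2 * 24 mod 37 = 1^2 * 24 = 1*24 = 24
  bit 1 = 1: r = r^2 * 24 mod 37 = 24^2 * 24 = 21*24 = 23
  bit 2 = 0: r = r^2 mod 37 = 23^2 = 11
  bit 3 = 0: r = r^2 mod 37 = 11^2 = 10
  -> B = 10
s = B^a = 10^14 mod 37  (bits of 14 = 1110)
  bit 0 = 1: r = r^2 * 10 mod 37 = 1^2 * 10 = 1*10 = 10
  bit 1 = 1: r = r^2 * 10 mod 37 = 10^2 * 10 = 26*10 = 1
  bit 2 = 1: r = r^2 * 10 mod 37 = 1^2 * 10 = 1*10 = 10
  bit 3 = 0: r = r^2 mod 37 = 10^2 = 26
  -> s = B^a = 26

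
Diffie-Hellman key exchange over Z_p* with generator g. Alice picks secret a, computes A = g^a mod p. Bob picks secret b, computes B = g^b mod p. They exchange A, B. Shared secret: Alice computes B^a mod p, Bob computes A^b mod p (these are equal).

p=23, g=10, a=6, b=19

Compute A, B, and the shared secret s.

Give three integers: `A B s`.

A = 10^6 mod 23  (bits of 6 = 110)
  bit 0 = 1: r = r^2 * 10 mod 23 = 1^2 * 10 = 1*10 = 10
  bit 1 = 1: r = r^2 * 10 mod 23 = 10^2 * 10 = 8*10 = 11
  bit 2 = 0: r = r^2 mod 23 = 11^2 = 6
  -> A = 6
B = 10^19 mod 23  (bits of 19 = 10011)
  bit 0 = 1: r = r^2 * 10 mod 23 = 1^2 * 10 = 1*10 = 10
  bit 1 = 0: r = r^2 mod 23 = 10^2 = 8
  bit 2 = 0: r = r^2 mod 23 = 8^2 = 18
  bit 3 = 1: r = r^2 * 10 mod 23 = 18^2 * 10 = 2*10 = 20
  bit 4 = 1: r = r^2 * 10 mod 23 = 20^2 * 10 = 9*10 = 21
  -> B = 21
s = B^a = 21^6 mod 23  (bits of 6 = 110)
  bit 0 = 1: r = r^2 * 21 mod 23 = 1^2 * 21 = 1*21 = 21
  bit 1 = 1: r = r^2 * 21 mod 23 = 21^2 * 21 = 4*21 = 15
  bit 2 = 0: r = r^2 mod 23 = 15^2 = 18
  -> s = B^a = 18

Answer: 6 21 18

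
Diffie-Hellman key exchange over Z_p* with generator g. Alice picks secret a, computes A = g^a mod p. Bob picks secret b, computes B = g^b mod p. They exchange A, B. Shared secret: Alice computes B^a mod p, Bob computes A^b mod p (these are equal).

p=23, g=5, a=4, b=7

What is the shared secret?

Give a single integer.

A = 5^4 mod 23  (bits of 4 = 100)
  bit 0 = 1: r = r^2 * 5 mod 23 = 1^2 * 5 = 1*5 = 5
  bit 1 = 0: r = r^2 mod 23 = 5^2 = 2
  bit 2 = 0: r = r^2 mod 23 = 2^2 = 4
  -> A = 4
B = 5^7 mod 23  (bits of 7 = 111)
  bit 0 = 1: r = r^2 * 5 mod 23 = 1^2 * 5 = 1*5 = 5
  bit 1 = 1: r = r^2 * 5 mod 23 = 5^2 * 5 = 2*5 = 10
  bit 2 = 1: r = r^2 * 5 mod 23 = 10^2 * 5 = 8*5 = 17
  -> B = 17
s = B^a = 17^4 mod 23  (bits of 4 = 100)
  bit 0 = 1: r = r^2 * 17 mod 23 = 1^2 * 17 = 1*17 = 17
  bit 1 = 0: r = r^2 mod 23 = 17^2 = 13
  bit 2 = 0: r = r^2 mod 23 = 13^2 = 8
  -> s = B^a = 8

Answer: 8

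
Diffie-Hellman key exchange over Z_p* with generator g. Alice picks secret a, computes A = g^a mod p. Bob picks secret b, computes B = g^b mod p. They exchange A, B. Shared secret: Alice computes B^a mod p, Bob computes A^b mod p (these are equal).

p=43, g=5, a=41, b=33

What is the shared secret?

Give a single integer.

Answer: 22

Derivation:
A = 5^41 mod 43  (bits of 41 = 101001)
  bit 0 = 1: r = r^2 * 5 mod 43 = 1^2 * 5 = 1*5 = 5
  bit 1 = 0: r = r^2 mod 43 = 5^2 = 25
  bit 2 = 1: r = r^2 * 5 mod 43 = 25^2 * 5 = 23*5 = 29
  bit 3 = 0: r = r^2 mod 43 = 29^2 = 24
  bit 4 = 0: r = r^2 mod 43 = 24^2 = 17
  bit 5 = 1: r = r^2 * 5 mod 43 = 17^2 * 5 = 31*5 = 26
  -> A = 26
B = 5^33 mod 43  (bits of 33 = 100001)
  bit 0 = 1: r = r^2 * 5 mod 43 = 1^2 * 5 = 1*5 = 5
  bit 1 = 0: r = r^2 mod 43 = 5^2 = 25
  bit 2 = 0: r = r^2 mod 43 = 25^2 = 23
  bit 3 = 0: r = r^2 mod 43 = 23^2 = 13
  bit 4 = 0: r = r^2 mod 43 = 13^2 = 40
  bit 5 = 1: r = r^2 * 5 mod 43 = 40^2 * 5 = 9*5 = 2
  -> B = 2
s = B^a = 2^41 mod 43  (bits of 41 = 101001)
  bit 0 = 1: r = r^2 * 2 mod 43 = 1^2 * 2 = 1*2 = 2
  bit 1 = 0: r = r^2 mod 43 = 2^2 = 4
  bit 2 = 1: r = r^2 * 2 mod 43 = 4^2 * 2 = 16*2 = 32
  bit 3 = 0: r = r^2 mod 43 = 32^2 = 35
  bit 4 = 0: r = r^2 mod 43 = 35^2 = 21
  bit 5 = 1: r = r^2 * 2 mod 43 = 21^2 * 2 = 11*2 = 22
  -> s = B^a = 22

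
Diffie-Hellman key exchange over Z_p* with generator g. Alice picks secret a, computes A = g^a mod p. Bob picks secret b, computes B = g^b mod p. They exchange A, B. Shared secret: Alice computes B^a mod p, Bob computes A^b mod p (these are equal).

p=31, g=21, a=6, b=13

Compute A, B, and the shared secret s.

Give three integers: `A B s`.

A = 21^6 mod 31  (bits of 6 = 110)
  bit 0 = 1: r = r^2 * 21 mod 31 = 1^2 * 21 = 1*21 = 21
  bit 1 = 1: r = r^2 * 21 mod 31 = 21^2 * 21 = 7*21 = 23
  bit 2 = 0: r = r^2 mod 31 = 23^2 = 2
  -> A = 2
B = 21^13 mod 31  (bits of 13 = 1101)
  bit 0 = 1: r = r^2 * 21 mod 31 = 1^2 * 21 = 1*21 = 21
  bit 1 = 1: r = r^2 * 21 mod 31 = 21^2 * 21 = 7*21 = 23
  bit 2 = 0: r = r^2 mod 31 = 23^2 = 2
  bit 3 = 1: r = r^2 * 21 mod 31 = 2^2 * 21 = 4*21 = 22
  -> B = 22
s = B^a = 22^6 mod 31  (bits of 6 = 110)
  bit 0 = 1: r = r^2 * 22 mod 31 = 1^2 * 22 = 1*22 = 22
  bit 1 = 1: r = r^2 * 22 mod 31 = 22^2 * 22 = 19*22 = 15
  bit 2 = 0: r = r^2 mod 31 = 15^2 = 8
  -> s = B^a = 8

Answer: 2 22 8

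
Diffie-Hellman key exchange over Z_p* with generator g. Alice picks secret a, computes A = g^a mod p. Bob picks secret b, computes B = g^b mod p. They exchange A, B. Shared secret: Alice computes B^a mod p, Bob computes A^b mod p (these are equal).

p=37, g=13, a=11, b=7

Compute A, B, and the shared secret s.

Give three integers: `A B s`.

A = 13^11 mod 37  (bits of 11 = 1011)
  bit 0 = 1: r = r^2 * 13 mod 37 = 1^2 * 13 = 1*13 = 13
  bit 1 = 0: r = r^2 mod 37 = 13^2 = 21
  bit 2 = 1: r = r^2 * 13 mod 37 = 21^2 * 13 = 34*13 = 35
  bit 3 = 1: r = r^2 * 13 mod 37 = 35^2 * 13 = 4*13 = 15
  -> A = 15
B = 13^7 mod 37  (bits of 7 = 111)
  bit 0 = 1: r = r^2 * 13 mod 37 = 1^2 * 13 = 1*13 = 13
  bit 1 = 1: r = r^2 * 13 mod 37 = 13^2 * 13 = 21*13 = 14
  bit 2 = 1: r = r^2 * 13 mod 37 = 14^2 * 13 = 11*13 = 32
  -> B = 32
s = B^a = 32^11 mod 37  (bits of 11 = 1011)
  bit 0 = 1: r = r^2 * 32 mod 37 = 1^2 * 32 = 1*32 = 32
  bit 1 = 0: r = r^2 mod 37 = 32^2 = 25
  bit 2 = 1: r = r^2 * 32 mod 37 = 25^2 * 32 = 33*32 = 20
  bit 3 = 1: r = r^2 * 32 mod 37 = 20^2 * 32 = 30*32 = 35
  -> s = B^a = 35

Answer: 15 32 35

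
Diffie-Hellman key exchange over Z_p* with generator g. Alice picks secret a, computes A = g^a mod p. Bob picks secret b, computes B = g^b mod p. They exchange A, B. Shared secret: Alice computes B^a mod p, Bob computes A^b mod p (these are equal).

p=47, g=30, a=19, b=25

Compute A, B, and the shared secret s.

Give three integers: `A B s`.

A = 30^19 mod 47  (bits of 19 = 10011)
  bit 0 = 1: r = r^2 * 30 mod 47 = 1^2 * 30 = 1*30 = 30
  bit 1 = 0: r = r^2 mod 47 = 30^2 = 7
  bit 2 = 0: r = r^2 mod 47 = 7^2 = 2
  bit 3 = 1: r = r^2 * 30 mod 47 = 2^2 * 30 = 4*30 = 26
  bit 4 = 1: r = r^2 * 30 mod 47 = 26^2 * 30 = 18*30 = 23
  -> A = 23
B = 30^25 mod 47  (bits of 25 = 11001)
  bit 0 = 1: r = r^2 * 30 mod 47 = 1^2 * 30 = 1*30 = 30
  bit 1 = 1: r = r^2 * 30 mod 47 = 30^2 * 30 = 7*30 = 22
  bit 2 = 0: r = r^2 mod 47 = 22^2 = 14
  bit 3 = 0: r = r^2 mod 47 = 14^2 = 8
  bit 4 = 1: r = r^2 * 30 mod 47 = 8^2 * 30 = 17*30 = 40
  -> B = 40
s = B^a = 40^19 mod 47  (bits of 19 = 10011)
  bit 0 = 1: r = r^2 * 40 mod 47 = 1^2 * 40 = 1*40 = 40
  bit 1 = 0: r = r^2 mod 47 = 40^2 = 2
  bit 2 = 0: r = r^2 mod 47 = 2^2 = 4
  bit 3 = 1: r = r^2 * 40 mod 47 = 4^2 * 40 = 16*40 = 29
  bit 4 = 1: r = r^2 * 40 mod 47 = 29^2 * 40 = 42*40 = 35
  -> s = B^a = 35

Answer: 23 40 35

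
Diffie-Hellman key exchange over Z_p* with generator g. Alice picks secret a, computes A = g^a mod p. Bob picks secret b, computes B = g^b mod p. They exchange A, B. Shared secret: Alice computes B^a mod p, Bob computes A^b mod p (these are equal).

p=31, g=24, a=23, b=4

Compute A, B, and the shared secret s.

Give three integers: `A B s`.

Answer: 21 14 18

Derivation:
A = 24^23 mod 31  (bits of 23 = 10111)
  bit 0 = 1: r = r^2 * 24 mod 31 = 1^2 * 24 = 1*24 = 24
  bit 1 = 0: r = r^2 mod 31 = 24^2 = 18
  bit 2 = 1: r = r^2 * 24 mod 31 = 18^2 * 24 = 14*24 = 26
  bit 3 = 1: r = r^2 * 24 mod 31 = 26^2 * 24 = 25*24 = 11
  bit 4 = 1: r = r^2 * 24 mod 31 = 11^2 * 24 = 28*24 = 21
  -> A = 21
B = 24^4 mod 31  (bits of 4 = 100)
  bit 0 = 1: r = r^2 * 24 mod 31 = 1^2 * 24 = 1*24 = 24
  bit 1 = 0: r = r^2 mod 31 = 24^2 = 18
  bit 2 = 0: r = r^2 mod 31 = 18^2 = 14
  -> B = 14
s = B^a = 14^23 mod 31  (bits of 23 = 10111)
  bit 0 = 1: r = r^2 * 14 mod 31 = 1^2 * 14 = 1*14 = 14
  bit 1 = 0: r = r^2 mod 31 = 14^2 = 10
  bit 2 = 1: r = r^2 * 14 mod 31 = 10^2 * 14 = 7*14 = 5
  bit 3 = 1: r = r^2 * 14 mod 31 = 5^2 * 14 = 25*14 = 9
  bit 4 = 1: r = r^2 * 14 mod 31 = 9^2 * 14 = 19*14 = 18
  -> s = B^a = 18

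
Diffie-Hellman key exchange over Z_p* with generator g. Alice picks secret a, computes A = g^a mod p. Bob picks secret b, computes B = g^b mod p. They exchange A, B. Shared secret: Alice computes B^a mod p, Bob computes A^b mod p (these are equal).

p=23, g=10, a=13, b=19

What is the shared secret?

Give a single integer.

A = 10^13 mod 23  (bits of 13 = 1101)
  bit 0 = 1: r = r^2 * 10 mod 23 = 1^2 * 10 = 1*10 = 10
  bit 1 = 1: r = r^2 * 10 mod 23 = 10^2 * 10 = 8*10 = 11
  bit 2 = 0: r = r^2 mod 23 = 11^2 = 6
  bit 3 = 1: r = r^2 * 10 mod 23 = 6^2 * 10 = 13*10 = 15
  -> A = 15
B = 10^19 mod 23  (bits of 19 = 10011)
  bit 0 = 1: r = r^2 * 10 mod 23 = 1^2 * 10 = 1*10 = 10
  bit 1 = 0: r = r^2 mod 23 = 10^2 = 8
  bit 2 = 0: r = r^2 mod 23 = 8^2 = 18
  bit 3 = 1: r = r^2 * 10 mod 23 = 18^2 * 10 = 2*10 = 20
  bit 4 = 1: r = r^2 * 10 mod 23 = 20^2 * 10 = 9*10 = 21
  -> B = 21
s = B^a = 21^13 mod 23  (bits of 13 = 1101)
  bit 0 = 1: r = r^2 * 21 mod 23 = 1^2 * 21 = 1*21 = 21
  bit 1 = 1: r = r^2 * 21 mod 23 = 21^2 * 21 = 4*21 = 15
  bit 2 = 0: r = r^2 mod 23 = 15^2 = 18
  bit 3 = 1: r = r^2 * 21 mod 23 = 18^2 * 21 = 2*21 = 19
  -> s = B^a = 19

Answer: 19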